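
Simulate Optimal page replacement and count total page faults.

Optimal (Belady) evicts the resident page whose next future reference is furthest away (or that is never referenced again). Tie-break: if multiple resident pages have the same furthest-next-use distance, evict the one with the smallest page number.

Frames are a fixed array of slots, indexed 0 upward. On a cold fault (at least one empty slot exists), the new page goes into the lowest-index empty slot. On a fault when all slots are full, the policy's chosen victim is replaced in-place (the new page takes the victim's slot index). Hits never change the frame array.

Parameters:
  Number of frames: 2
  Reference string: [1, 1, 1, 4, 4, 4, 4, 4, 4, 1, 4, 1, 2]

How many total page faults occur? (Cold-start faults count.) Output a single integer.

Step 0: ref 1 → FAULT, frames=[1,-]
Step 1: ref 1 → HIT, frames=[1,-]
Step 2: ref 1 → HIT, frames=[1,-]
Step 3: ref 4 → FAULT, frames=[1,4]
Step 4: ref 4 → HIT, frames=[1,4]
Step 5: ref 4 → HIT, frames=[1,4]
Step 6: ref 4 → HIT, frames=[1,4]
Step 7: ref 4 → HIT, frames=[1,4]
Step 8: ref 4 → HIT, frames=[1,4]
Step 9: ref 1 → HIT, frames=[1,4]
Step 10: ref 4 → HIT, frames=[1,4]
Step 11: ref 1 → HIT, frames=[1,4]
Step 12: ref 2 → FAULT (evict 1), frames=[2,4]
Total faults: 3

Answer: 3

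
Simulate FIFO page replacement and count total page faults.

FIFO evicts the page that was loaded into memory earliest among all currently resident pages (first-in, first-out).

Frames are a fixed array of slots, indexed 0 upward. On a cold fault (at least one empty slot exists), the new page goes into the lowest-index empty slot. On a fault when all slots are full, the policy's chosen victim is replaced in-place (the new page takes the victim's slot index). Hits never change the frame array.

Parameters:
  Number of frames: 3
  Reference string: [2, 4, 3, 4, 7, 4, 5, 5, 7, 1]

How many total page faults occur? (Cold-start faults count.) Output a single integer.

Step 0: ref 2 → FAULT, frames=[2,-,-]
Step 1: ref 4 → FAULT, frames=[2,4,-]
Step 2: ref 3 → FAULT, frames=[2,4,3]
Step 3: ref 4 → HIT, frames=[2,4,3]
Step 4: ref 7 → FAULT (evict 2), frames=[7,4,3]
Step 5: ref 4 → HIT, frames=[7,4,3]
Step 6: ref 5 → FAULT (evict 4), frames=[7,5,3]
Step 7: ref 5 → HIT, frames=[7,5,3]
Step 8: ref 7 → HIT, frames=[7,5,3]
Step 9: ref 1 → FAULT (evict 3), frames=[7,5,1]
Total faults: 6

Answer: 6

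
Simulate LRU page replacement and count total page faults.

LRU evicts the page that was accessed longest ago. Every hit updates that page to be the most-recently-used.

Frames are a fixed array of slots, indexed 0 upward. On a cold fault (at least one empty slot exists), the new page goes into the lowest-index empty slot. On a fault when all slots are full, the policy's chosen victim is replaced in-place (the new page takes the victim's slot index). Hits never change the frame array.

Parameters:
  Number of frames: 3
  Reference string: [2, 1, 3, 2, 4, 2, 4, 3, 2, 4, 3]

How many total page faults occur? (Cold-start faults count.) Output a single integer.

Answer: 4

Derivation:
Step 0: ref 2 → FAULT, frames=[2,-,-]
Step 1: ref 1 → FAULT, frames=[2,1,-]
Step 2: ref 3 → FAULT, frames=[2,1,3]
Step 3: ref 2 → HIT, frames=[2,1,3]
Step 4: ref 4 → FAULT (evict 1), frames=[2,4,3]
Step 5: ref 2 → HIT, frames=[2,4,3]
Step 6: ref 4 → HIT, frames=[2,4,3]
Step 7: ref 3 → HIT, frames=[2,4,3]
Step 8: ref 2 → HIT, frames=[2,4,3]
Step 9: ref 4 → HIT, frames=[2,4,3]
Step 10: ref 3 → HIT, frames=[2,4,3]
Total faults: 4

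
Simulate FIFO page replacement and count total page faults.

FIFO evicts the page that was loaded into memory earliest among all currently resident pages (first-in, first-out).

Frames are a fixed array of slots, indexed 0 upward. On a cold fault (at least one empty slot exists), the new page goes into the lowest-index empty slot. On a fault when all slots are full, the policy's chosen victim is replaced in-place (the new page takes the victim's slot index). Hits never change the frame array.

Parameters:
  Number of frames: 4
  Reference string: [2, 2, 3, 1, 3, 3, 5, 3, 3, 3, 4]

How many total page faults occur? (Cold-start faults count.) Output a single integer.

Answer: 5

Derivation:
Step 0: ref 2 → FAULT, frames=[2,-,-,-]
Step 1: ref 2 → HIT, frames=[2,-,-,-]
Step 2: ref 3 → FAULT, frames=[2,3,-,-]
Step 3: ref 1 → FAULT, frames=[2,3,1,-]
Step 4: ref 3 → HIT, frames=[2,3,1,-]
Step 5: ref 3 → HIT, frames=[2,3,1,-]
Step 6: ref 5 → FAULT, frames=[2,3,1,5]
Step 7: ref 3 → HIT, frames=[2,3,1,5]
Step 8: ref 3 → HIT, frames=[2,3,1,5]
Step 9: ref 3 → HIT, frames=[2,3,1,5]
Step 10: ref 4 → FAULT (evict 2), frames=[4,3,1,5]
Total faults: 5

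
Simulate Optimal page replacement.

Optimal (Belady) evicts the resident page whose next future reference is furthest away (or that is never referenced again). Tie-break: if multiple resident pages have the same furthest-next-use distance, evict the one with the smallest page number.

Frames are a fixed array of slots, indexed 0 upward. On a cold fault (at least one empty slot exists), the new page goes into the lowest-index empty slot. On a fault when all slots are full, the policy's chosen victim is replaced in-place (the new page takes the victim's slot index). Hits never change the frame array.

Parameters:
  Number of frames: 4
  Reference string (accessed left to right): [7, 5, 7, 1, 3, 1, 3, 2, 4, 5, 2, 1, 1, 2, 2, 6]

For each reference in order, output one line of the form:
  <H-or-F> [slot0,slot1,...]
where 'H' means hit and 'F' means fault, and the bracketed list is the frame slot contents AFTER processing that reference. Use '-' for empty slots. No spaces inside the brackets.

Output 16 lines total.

F [7,-,-,-]
F [7,5,-,-]
H [7,5,-,-]
F [7,5,1,-]
F [7,5,1,3]
H [7,5,1,3]
H [7,5,1,3]
F [7,5,1,2]
F [4,5,1,2]
H [4,5,1,2]
H [4,5,1,2]
H [4,5,1,2]
H [4,5,1,2]
H [4,5,1,2]
H [4,5,1,2]
F [4,5,6,2]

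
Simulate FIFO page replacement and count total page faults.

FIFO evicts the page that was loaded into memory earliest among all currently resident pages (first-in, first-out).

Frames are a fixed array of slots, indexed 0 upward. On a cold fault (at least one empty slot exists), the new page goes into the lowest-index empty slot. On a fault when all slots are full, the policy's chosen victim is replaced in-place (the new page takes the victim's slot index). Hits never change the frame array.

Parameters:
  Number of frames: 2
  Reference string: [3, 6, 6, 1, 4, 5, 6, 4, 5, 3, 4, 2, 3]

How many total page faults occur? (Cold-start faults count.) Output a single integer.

Step 0: ref 3 → FAULT, frames=[3,-]
Step 1: ref 6 → FAULT, frames=[3,6]
Step 2: ref 6 → HIT, frames=[3,6]
Step 3: ref 1 → FAULT (evict 3), frames=[1,6]
Step 4: ref 4 → FAULT (evict 6), frames=[1,4]
Step 5: ref 5 → FAULT (evict 1), frames=[5,4]
Step 6: ref 6 → FAULT (evict 4), frames=[5,6]
Step 7: ref 4 → FAULT (evict 5), frames=[4,6]
Step 8: ref 5 → FAULT (evict 6), frames=[4,5]
Step 9: ref 3 → FAULT (evict 4), frames=[3,5]
Step 10: ref 4 → FAULT (evict 5), frames=[3,4]
Step 11: ref 2 → FAULT (evict 3), frames=[2,4]
Step 12: ref 3 → FAULT (evict 4), frames=[2,3]
Total faults: 12

Answer: 12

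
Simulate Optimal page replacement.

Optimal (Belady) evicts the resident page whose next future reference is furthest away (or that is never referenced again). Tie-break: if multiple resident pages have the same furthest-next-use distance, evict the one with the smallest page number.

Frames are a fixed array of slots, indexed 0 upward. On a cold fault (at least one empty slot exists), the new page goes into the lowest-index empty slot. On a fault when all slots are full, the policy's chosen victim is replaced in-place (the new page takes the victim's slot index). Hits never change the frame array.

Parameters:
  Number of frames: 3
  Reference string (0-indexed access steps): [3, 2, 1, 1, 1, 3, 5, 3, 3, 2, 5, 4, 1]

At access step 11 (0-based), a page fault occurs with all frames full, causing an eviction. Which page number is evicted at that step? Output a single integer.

Step 0: ref 3 -> FAULT, frames=[3,-,-]
Step 1: ref 2 -> FAULT, frames=[3,2,-]
Step 2: ref 1 -> FAULT, frames=[3,2,1]
Step 3: ref 1 -> HIT, frames=[3,2,1]
Step 4: ref 1 -> HIT, frames=[3,2,1]
Step 5: ref 3 -> HIT, frames=[3,2,1]
Step 6: ref 5 -> FAULT, evict 1, frames=[3,2,5]
Step 7: ref 3 -> HIT, frames=[3,2,5]
Step 8: ref 3 -> HIT, frames=[3,2,5]
Step 9: ref 2 -> HIT, frames=[3,2,5]
Step 10: ref 5 -> HIT, frames=[3,2,5]
Step 11: ref 4 -> FAULT, evict 2, frames=[3,4,5]
At step 11: evicted page 2

Answer: 2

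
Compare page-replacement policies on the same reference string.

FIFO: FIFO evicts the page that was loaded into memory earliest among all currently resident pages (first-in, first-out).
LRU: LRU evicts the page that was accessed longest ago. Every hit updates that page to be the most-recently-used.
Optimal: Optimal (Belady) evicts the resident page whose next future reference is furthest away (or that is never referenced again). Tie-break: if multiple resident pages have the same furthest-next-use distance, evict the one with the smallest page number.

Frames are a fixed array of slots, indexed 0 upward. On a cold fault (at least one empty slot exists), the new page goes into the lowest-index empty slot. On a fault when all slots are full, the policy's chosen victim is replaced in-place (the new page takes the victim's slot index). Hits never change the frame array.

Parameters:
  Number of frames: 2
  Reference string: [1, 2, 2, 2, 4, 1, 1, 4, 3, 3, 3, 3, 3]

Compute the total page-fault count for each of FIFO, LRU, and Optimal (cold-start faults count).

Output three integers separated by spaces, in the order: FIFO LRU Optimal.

--- FIFO ---
  step 0: ref 1 -> FAULT, frames=[1,-] (faults so far: 1)
  step 1: ref 2 -> FAULT, frames=[1,2] (faults so far: 2)
  step 2: ref 2 -> HIT, frames=[1,2] (faults so far: 2)
  step 3: ref 2 -> HIT, frames=[1,2] (faults so far: 2)
  step 4: ref 4 -> FAULT, evict 1, frames=[4,2] (faults so far: 3)
  step 5: ref 1 -> FAULT, evict 2, frames=[4,1] (faults so far: 4)
  step 6: ref 1 -> HIT, frames=[4,1] (faults so far: 4)
  step 7: ref 4 -> HIT, frames=[4,1] (faults so far: 4)
  step 8: ref 3 -> FAULT, evict 4, frames=[3,1] (faults so far: 5)
  step 9: ref 3 -> HIT, frames=[3,1] (faults so far: 5)
  step 10: ref 3 -> HIT, frames=[3,1] (faults so far: 5)
  step 11: ref 3 -> HIT, frames=[3,1] (faults so far: 5)
  step 12: ref 3 -> HIT, frames=[3,1] (faults so far: 5)
  FIFO total faults: 5
--- LRU ---
  step 0: ref 1 -> FAULT, frames=[1,-] (faults so far: 1)
  step 1: ref 2 -> FAULT, frames=[1,2] (faults so far: 2)
  step 2: ref 2 -> HIT, frames=[1,2] (faults so far: 2)
  step 3: ref 2 -> HIT, frames=[1,2] (faults so far: 2)
  step 4: ref 4 -> FAULT, evict 1, frames=[4,2] (faults so far: 3)
  step 5: ref 1 -> FAULT, evict 2, frames=[4,1] (faults so far: 4)
  step 6: ref 1 -> HIT, frames=[4,1] (faults so far: 4)
  step 7: ref 4 -> HIT, frames=[4,1] (faults so far: 4)
  step 8: ref 3 -> FAULT, evict 1, frames=[4,3] (faults so far: 5)
  step 9: ref 3 -> HIT, frames=[4,3] (faults so far: 5)
  step 10: ref 3 -> HIT, frames=[4,3] (faults so far: 5)
  step 11: ref 3 -> HIT, frames=[4,3] (faults so far: 5)
  step 12: ref 3 -> HIT, frames=[4,3] (faults so far: 5)
  LRU total faults: 5
--- Optimal ---
  step 0: ref 1 -> FAULT, frames=[1,-] (faults so far: 1)
  step 1: ref 2 -> FAULT, frames=[1,2] (faults so far: 2)
  step 2: ref 2 -> HIT, frames=[1,2] (faults so far: 2)
  step 3: ref 2 -> HIT, frames=[1,2] (faults so far: 2)
  step 4: ref 4 -> FAULT, evict 2, frames=[1,4] (faults so far: 3)
  step 5: ref 1 -> HIT, frames=[1,4] (faults so far: 3)
  step 6: ref 1 -> HIT, frames=[1,4] (faults so far: 3)
  step 7: ref 4 -> HIT, frames=[1,4] (faults so far: 3)
  step 8: ref 3 -> FAULT, evict 1, frames=[3,4] (faults so far: 4)
  step 9: ref 3 -> HIT, frames=[3,4] (faults so far: 4)
  step 10: ref 3 -> HIT, frames=[3,4] (faults so far: 4)
  step 11: ref 3 -> HIT, frames=[3,4] (faults so far: 4)
  step 12: ref 3 -> HIT, frames=[3,4] (faults so far: 4)
  Optimal total faults: 4

Answer: 5 5 4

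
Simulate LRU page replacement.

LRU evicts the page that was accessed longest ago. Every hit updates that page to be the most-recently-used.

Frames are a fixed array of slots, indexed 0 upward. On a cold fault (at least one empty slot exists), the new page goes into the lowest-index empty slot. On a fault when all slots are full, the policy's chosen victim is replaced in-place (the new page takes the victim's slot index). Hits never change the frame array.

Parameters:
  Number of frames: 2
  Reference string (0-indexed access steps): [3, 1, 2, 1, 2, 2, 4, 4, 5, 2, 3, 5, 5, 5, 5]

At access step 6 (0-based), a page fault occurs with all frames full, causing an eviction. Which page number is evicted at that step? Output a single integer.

Answer: 1

Derivation:
Step 0: ref 3 -> FAULT, frames=[3,-]
Step 1: ref 1 -> FAULT, frames=[3,1]
Step 2: ref 2 -> FAULT, evict 3, frames=[2,1]
Step 3: ref 1 -> HIT, frames=[2,1]
Step 4: ref 2 -> HIT, frames=[2,1]
Step 5: ref 2 -> HIT, frames=[2,1]
Step 6: ref 4 -> FAULT, evict 1, frames=[2,4]
At step 6: evicted page 1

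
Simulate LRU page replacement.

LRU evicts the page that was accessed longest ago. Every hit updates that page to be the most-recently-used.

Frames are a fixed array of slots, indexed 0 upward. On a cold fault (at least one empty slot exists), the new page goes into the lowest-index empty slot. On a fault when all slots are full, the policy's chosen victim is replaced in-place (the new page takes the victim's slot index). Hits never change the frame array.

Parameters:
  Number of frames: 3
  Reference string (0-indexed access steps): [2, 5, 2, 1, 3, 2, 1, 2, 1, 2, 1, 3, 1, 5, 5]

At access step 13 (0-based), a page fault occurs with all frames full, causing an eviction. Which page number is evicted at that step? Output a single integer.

Step 0: ref 2 -> FAULT, frames=[2,-,-]
Step 1: ref 5 -> FAULT, frames=[2,5,-]
Step 2: ref 2 -> HIT, frames=[2,5,-]
Step 3: ref 1 -> FAULT, frames=[2,5,1]
Step 4: ref 3 -> FAULT, evict 5, frames=[2,3,1]
Step 5: ref 2 -> HIT, frames=[2,3,1]
Step 6: ref 1 -> HIT, frames=[2,3,1]
Step 7: ref 2 -> HIT, frames=[2,3,1]
Step 8: ref 1 -> HIT, frames=[2,3,1]
Step 9: ref 2 -> HIT, frames=[2,3,1]
Step 10: ref 1 -> HIT, frames=[2,3,1]
Step 11: ref 3 -> HIT, frames=[2,3,1]
Step 12: ref 1 -> HIT, frames=[2,3,1]
Step 13: ref 5 -> FAULT, evict 2, frames=[5,3,1]
At step 13: evicted page 2

Answer: 2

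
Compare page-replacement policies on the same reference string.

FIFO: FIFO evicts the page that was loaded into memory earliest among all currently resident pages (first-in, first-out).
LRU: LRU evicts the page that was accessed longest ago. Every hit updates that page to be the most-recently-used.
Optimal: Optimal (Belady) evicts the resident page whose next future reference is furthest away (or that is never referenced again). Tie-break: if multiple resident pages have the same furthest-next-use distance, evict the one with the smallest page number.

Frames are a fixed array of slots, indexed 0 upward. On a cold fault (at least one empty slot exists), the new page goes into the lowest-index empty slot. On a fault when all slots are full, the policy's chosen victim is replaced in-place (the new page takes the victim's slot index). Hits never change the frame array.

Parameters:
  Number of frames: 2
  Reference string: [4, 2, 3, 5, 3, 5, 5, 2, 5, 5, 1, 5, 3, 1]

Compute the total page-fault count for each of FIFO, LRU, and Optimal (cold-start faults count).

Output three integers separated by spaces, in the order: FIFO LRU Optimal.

Answer: 9 8 7

Derivation:
--- FIFO ---
  step 0: ref 4 -> FAULT, frames=[4,-] (faults so far: 1)
  step 1: ref 2 -> FAULT, frames=[4,2] (faults so far: 2)
  step 2: ref 3 -> FAULT, evict 4, frames=[3,2] (faults so far: 3)
  step 3: ref 5 -> FAULT, evict 2, frames=[3,5] (faults so far: 4)
  step 4: ref 3 -> HIT, frames=[3,5] (faults so far: 4)
  step 5: ref 5 -> HIT, frames=[3,5] (faults so far: 4)
  step 6: ref 5 -> HIT, frames=[3,5] (faults so far: 4)
  step 7: ref 2 -> FAULT, evict 3, frames=[2,5] (faults so far: 5)
  step 8: ref 5 -> HIT, frames=[2,5] (faults so far: 5)
  step 9: ref 5 -> HIT, frames=[2,5] (faults so far: 5)
  step 10: ref 1 -> FAULT, evict 5, frames=[2,1] (faults so far: 6)
  step 11: ref 5 -> FAULT, evict 2, frames=[5,1] (faults so far: 7)
  step 12: ref 3 -> FAULT, evict 1, frames=[5,3] (faults so far: 8)
  step 13: ref 1 -> FAULT, evict 5, frames=[1,3] (faults so far: 9)
  FIFO total faults: 9
--- LRU ---
  step 0: ref 4 -> FAULT, frames=[4,-] (faults so far: 1)
  step 1: ref 2 -> FAULT, frames=[4,2] (faults so far: 2)
  step 2: ref 3 -> FAULT, evict 4, frames=[3,2] (faults so far: 3)
  step 3: ref 5 -> FAULT, evict 2, frames=[3,5] (faults so far: 4)
  step 4: ref 3 -> HIT, frames=[3,5] (faults so far: 4)
  step 5: ref 5 -> HIT, frames=[3,5] (faults so far: 4)
  step 6: ref 5 -> HIT, frames=[3,5] (faults so far: 4)
  step 7: ref 2 -> FAULT, evict 3, frames=[2,5] (faults so far: 5)
  step 8: ref 5 -> HIT, frames=[2,5] (faults so far: 5)
  step 9: ref 5 -> HIT, frames=[2,5] (faults so far: 5)
  step 10: ref 1 -> FAULT, evict 2, frames=[1,5] (faults so far: 6)
  step 11: ref 5 -> HIT, frames=[1,5] (faults so far: 6)
  step 12: ref 3 -> FAULT, evict 1, frames=[3,5] (faults so far: 7)
  step 13: ref 1 -> FAULT, evict 5, frames=[3,1] (faults so far: 8)
  LRU total faults: 8
--- Optimal ---
  step 0: ref 4 -> FAULT, frames=[4,-] (faults so far: 1)
  step 1: ref 2 -> FAULT, frames=[4,2] (faults so far: 2)
  step 2: ref 3 -> FAULT, evict 4, frames=[3,2] (faults so far: 3)
  step 3: ref 5 -> FAULT, evict 2, frames=[3,5] (faults so far: 4)
  step 4: ref 3 -> HIT, frames=[3,5] (faults so far: 4)
  step 5: ref 5 -> HIT, frames=[3,5] (faults so far: 4)
  step 6: ref 5 -> HIT, frames=[3,5] (faults so far: 4)
  step 7: ref 2 -> FAULT, evict 3, frames=[2,5] (faults so far: 5)
  step 8: ref 5 -> HIT, frames=[2,5] (faults so far: 5)
  step 9: ref 5 -> HIT, frames=[2,5] (faults so far: 5)
  step 10: ref 1 -> FAULT, evict 2, frames=[1,5] (faults so far: 6)
  step 11: ref 5 -> HIT, frames=[1,5] (faults so far: 6)
  step 12: ref 3 -> FAULT, evict 5, frames=[1,3] (faults so far: 7)
  step 13: ref 1 -> HIT, frames=[1,3] (faults so far: 7)
  Optimal total faults: 7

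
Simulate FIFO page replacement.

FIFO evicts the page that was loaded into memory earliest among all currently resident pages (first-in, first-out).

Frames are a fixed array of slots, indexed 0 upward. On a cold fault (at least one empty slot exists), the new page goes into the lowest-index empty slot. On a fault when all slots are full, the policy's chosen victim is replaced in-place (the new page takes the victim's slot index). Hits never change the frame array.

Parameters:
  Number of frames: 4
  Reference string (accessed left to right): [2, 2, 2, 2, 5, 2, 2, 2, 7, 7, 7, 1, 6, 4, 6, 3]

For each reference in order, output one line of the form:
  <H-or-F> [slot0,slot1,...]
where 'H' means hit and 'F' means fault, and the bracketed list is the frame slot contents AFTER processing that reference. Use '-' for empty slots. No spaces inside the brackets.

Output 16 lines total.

F [2,-,-,-]
H [2,-,-,-]
H [2,-,-,-]
H [2,-,-,-]
F [2,5,-,-]
H [2,5,-,-]
H [2,5,-,-]
H [2,5,-,-]
F [2,5,7,-]
H [2,5,7,-]
H [2,5,7,-]
F [2,5,7,1]
F [6,5,7,1]
F [6,4,7,1]
H [6,4,7,1]
F [6,4,3,1]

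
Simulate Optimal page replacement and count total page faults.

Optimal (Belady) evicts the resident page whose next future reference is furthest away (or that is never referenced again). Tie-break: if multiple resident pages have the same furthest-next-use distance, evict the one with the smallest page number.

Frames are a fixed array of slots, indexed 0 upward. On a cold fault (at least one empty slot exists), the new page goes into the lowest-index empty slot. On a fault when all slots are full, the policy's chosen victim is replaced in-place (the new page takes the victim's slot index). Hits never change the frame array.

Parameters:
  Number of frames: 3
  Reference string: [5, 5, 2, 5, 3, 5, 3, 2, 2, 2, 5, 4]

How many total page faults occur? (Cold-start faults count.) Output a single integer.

Answer: 4

Derivation:
Step 0: ref 5 → FAULT, frames=[5,-,-]
Step 1: ref 5 → HIT, frames=[5,-,-]
Step 2: ref 2 → FAULT, frames=[5,2,-]
Step 3: ref 5 → HIT, frames=[5,2,-]
Step 4: ref 3 → FAULT, frames=[5,2,3]
Step 5: ref 5 → HIT, frames=[5,2,3]
Step 6: ref 3 → HIT, frames=[5,2,3]
Step 7: ref 2 → HIT, frames=[5,2,3]
Step 8: ref 2 → HIT, frames=[5,2,3]
Step 9: ref 2 → HIT, frames=[5,2,3]
Step 10: ref 5 → HIT, frames=[5,2,3]
Step 11: ref 4 → FAULT (evict 2), frames=[5,4,3]
Total faults: 4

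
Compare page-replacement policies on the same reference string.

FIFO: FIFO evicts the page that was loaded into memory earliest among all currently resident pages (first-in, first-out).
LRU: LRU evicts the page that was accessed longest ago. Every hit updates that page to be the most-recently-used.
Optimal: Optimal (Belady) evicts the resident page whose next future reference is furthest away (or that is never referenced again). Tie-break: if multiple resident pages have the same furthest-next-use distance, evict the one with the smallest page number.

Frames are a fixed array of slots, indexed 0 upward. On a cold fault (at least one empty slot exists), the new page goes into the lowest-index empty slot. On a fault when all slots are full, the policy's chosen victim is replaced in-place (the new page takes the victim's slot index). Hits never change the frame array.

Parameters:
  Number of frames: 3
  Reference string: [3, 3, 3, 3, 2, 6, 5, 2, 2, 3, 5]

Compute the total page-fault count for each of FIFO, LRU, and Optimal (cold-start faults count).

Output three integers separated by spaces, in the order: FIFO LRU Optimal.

--- FIFO ---
  step 0: ref 3 -> FAULT, frames=[3,-,-] (faults so far: 1)
  step 1: ref 3 -> HIT, frames=[3,-,-] (faults so far: 1)
  step 2: ref 3 -> HIT, frames=[3,-,-] (faults so far: 1)
  step 3: ref 3 -> HIT, frames=[3,-,-] (faults so far: 1)
  step 4: ref 2 -> FAULT, frames=[3,2,-] (faults so far: 2)
  step 5: ref 6 -> FAULT, frames=[3,2,6] (faults so far: 3)
  step 6: ref 5 -> FAULT, evict 3, frames=[5,2,6] (faults so far: 4)
  step 7: ref 2 -> HIT, frames=[5,2,6] (faults so far: 4)
  step 8: ref 2 -> HIT, frames=[5,2,6] (faults so far: 4)
  step 9: ref 3 -> FAULT, evict 2, frames=[5,3,6] (faults so far: 5)
  step 10: ref 5 -> HIT, frames=[5,3,6] (faults so far: 5)
  FIFO total faults: 5
--- LRU ---
  step 0: ref 3 -> FAULT, frames=[3,-,-] (faults so far: 1)
  step 1: ref 3 -> HIT, frames=[3,-,-] (faults so far: 1)
  step 2: ref 3 -> HIT, frames=[3,-,-] (faults so far: 1)
  step 3: ref 3 -> HIT, frames=[3,-,-] (faults so far: 1)
  step 4: ref 2 -> FAULT, frames=[3,2,-] (faults so far: 2)
  step 5: ref 6 -> FAULT, frames=[3,2,6] (faults so far: 3)
  step 6: ref 5 -> FAULT, evict 3, frames=[5,2,6] (faults so far: 4)
  step 7: ref 2 -> HIT, frames=[5,2,6] (faults so far: 4)
  step 8: ref 2 -> HIT, frames=[5,2,6] (faults so far: 4)
  step 9: ref 3 -> FAULT, evict 6, frames=[5,2,3] (faults so far: 5)
  step 10: ref 5 -> HIT, frames=[5,2,3] (faults so far: 5)
  LRU total faults: 5
--- Optimal ---
  step 0: ref 3 -> FAULT, frames=[3,-,-] (faults so far: 1)
  step 1: ref 3 -> HIT, frames=[3,-,-] (faults so far: 1)
  step 2: ref 3 -> HIT, frames=[3,-,-] (faults so far: 1)
  step 3: ref 3 -> HIT, frames=[3,-,-] (faults so far: 1)
  step 4: ref 2 -> FAULT, frames=[3,2,-] (faults so far: 2)
  step 5: ref 6 -> FAULT, frames=[3,2,6] (faults so far: 3)
  step 6: ref 5 -> FAULT, evict 6, frames=[3,2,5] (faults so far: 4)
  step 7: ref 2 -> HIT, frames=[3,2,5] (faults so far: 4)
  step 8: ref 2 -> HIT, frames=[3,2,5] (faults so far: 4)
  step 9: ref 3 -> HIT, frames=[3,2,5] (faults so far: 4)
  step 10: ref 5 -> HIT, frames=[3,2,5] (faults so far: 4)
  Optimal total faults: 4

Answer: 5 5 4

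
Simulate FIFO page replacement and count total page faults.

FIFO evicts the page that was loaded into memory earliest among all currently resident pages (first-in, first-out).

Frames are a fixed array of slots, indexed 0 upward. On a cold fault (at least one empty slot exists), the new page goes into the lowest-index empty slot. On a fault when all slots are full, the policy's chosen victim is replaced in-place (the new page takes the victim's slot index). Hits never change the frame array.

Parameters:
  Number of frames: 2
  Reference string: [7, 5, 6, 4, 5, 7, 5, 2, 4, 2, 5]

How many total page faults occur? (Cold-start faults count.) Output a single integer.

Step 0: ref 7 → FAULT, frames=[7,-]
Step 1: ref 5 → FAULT, frames=[7,5]
Step 2: ref 6 → FAULT (evict 7), frames=[6,5]
Step 3: ref 4 → FAULT (evict 5), frames=[6,4]
Step 4: ref 5 → FAULT (evict 6), frames=[5,4]
Step 5: ref 7 → FAULT (evict 4), frames=[5,7]
Step 6: ref 5 → HIT, frames=[5,7]
Step 7: ref 2 → FAULT (evict 5), frames=[2,7]
Step 8: ref 4 → FAULT (evict 7), frames=[2,4]
Step 9: ref 2 → HIT, frames=[2,4]
Step 10: ref 5 → FAULT (evict 2), frames=[5,4]
Total faults: 9

Answer: 9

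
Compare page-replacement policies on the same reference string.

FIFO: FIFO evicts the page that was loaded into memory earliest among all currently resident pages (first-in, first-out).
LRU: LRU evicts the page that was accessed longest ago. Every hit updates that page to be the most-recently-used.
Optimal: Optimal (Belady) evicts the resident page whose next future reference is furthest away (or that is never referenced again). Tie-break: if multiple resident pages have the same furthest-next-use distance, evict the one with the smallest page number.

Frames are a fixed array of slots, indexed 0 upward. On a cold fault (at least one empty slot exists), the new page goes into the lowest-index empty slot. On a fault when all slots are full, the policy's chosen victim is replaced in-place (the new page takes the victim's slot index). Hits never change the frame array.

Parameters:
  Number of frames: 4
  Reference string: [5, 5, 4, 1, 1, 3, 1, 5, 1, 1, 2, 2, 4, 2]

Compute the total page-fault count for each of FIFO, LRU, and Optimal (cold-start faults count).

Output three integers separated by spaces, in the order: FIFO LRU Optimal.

Answer: 5 6 5

Derivation:
--- FIFO ---
  step 0: ref 5 -> FAULT, frames=[5,-,-,-] (faults so far: 1)
  step 1: ref 5 -> HIT, frames=[5,-,-,-] (faults so far: 1)
  step 2: ref 4 -> FAULT, frames=[5,4,-,-] (faults so far: 2)
  step 3: ref 1 -> FAULT, frames=[5,4,1,-] (faults so far: 3)
  step 4: ref 1 -> HIT, frames=[5,4,1,-] (faults so far: 3)
  step 5: ref 3 -> FAULT, frames=[5,4,1,3] (faults so far: 4)
  step 6: ref 1 -> HIT, frames=[5,4,1,3] (faults so far: 4)
  step 7: ref 5 -> HIT, frames=[5,4,1,3] (faults so far: 4)
  step 8: ref 1 -> HIT, frames=[5,4,1,3] (faults so far: 4)
  step 9: ref 1 -> HIT, frames=[5,4,1,3] (faults so far: 4)
  step 10: ref 2 -> FAULT, evict 5, frames=[2,4,1,3] (faults so far: 5)
  step 11: ref 2 -> HIT, frames=[2,4,1,3] (faults so far: 5)
  step 12: ref 4 -> HIT, frames=[2,4,1,3] (faults so far: 5)
  step 13: ref 2 -> HIT, frames=[2,4,1,3] (faults so far: 5)
  FIFO total faults: 5
--- LRU ---
  step 0: ref 5 -> FAULT, frames=[5,-,-,-] (faults so far: 1)
  step 1: ref 5 -> HIT, frames=[5,-,-,-] (faults so far: 1)
  step 2: ref 4 -> FAULT, frames=[5,4,-,-] (faults so far: 2)
  step 3: ref 1 -> FAULT, frames=[5,4,1,-] (faults so far: 3)
  step 4: ref 1 -> HIT, frames=[5,4,1,-] (faults so far: 3)
  step 5: ref 3 -> FAULT, frames=[5,4,1,3] (faults so far: 4)
  step 6: ref 1 -> HIT, frames=[5,4,1,3] (faults so far: 4)
  step 7: ref 5 -> HIT, frames=[5,4,1,3] (faults so far: 4)
  step 8: ref 1 -> HIT, frames=[5,4,1,3] (faults so far: 4)
  step 9: ref 1 -> HIT, frames=[5,4,1,3] (faults so far: 4)
  step 10: ref 2 -> FAULT, evict 4, frames=[5,2,1,3] (faults so far: 5)
  step 11: ref 2 -> HIT, frames=[5,2,1,3] (faults so far: 5)
  step 12: ref 4 -> FAULT, evict 3, frames=[5,2,1,4] (faults so far: 6)
  step 13: ref 2 -> HIT, frames=[5,2,1,4] (faults so far: 6)
  LRU total faults: 6
--- Optimal ---
  step 0: ref 5 -> FAULT, frames=[5,-,-,-] (faults so far: 1)
  step 1: ref 5 -> HIT, frames=[5,-,-,-] (faults so far: 1)
  step 2: ref 4 -> FAULT, frames=[5,4,-,-] (faults so far: 2)
  step 3: ref 1 -> FAULT, frames=[5,4,1,-] (faults so far: 3)
  step 4: ref 1 -> HIT, frames=[5,4,1,-] (faults so far: 3)
  step 5: ref 3 -> FAULT, frames=[5,4,1,3] (faults so far: 4)
  step 6: ref 1 -> HIT, frames=[5,4,1,3] (faults so far: 4)
  step 7: ref 5 -> HIT, frames=[5,4,1,3] (faults so far: 4)
  step 8: ref 1 -> HIT, frames=[5,4,1,3] (faults so far: 4)
  step 9: ref 1 -> HIT, frames=[5,4,1,3] (faults so far: 4)
  step 10: ref 2 -> FAULT, evict 1, frames=[5,4,2,3] (faults so far: 5)
  step 11: ref 2 -> HIT, frames=[5,4,2,3] (faults so far: 5)
  step 12: ref 4 -> HIT, frames=[5,4,2,3] (faults so far: 5)
  step 13: ref 2 -> HIT, frames=[5,4,2,3] (faults so far: 5)
  Optimal total faults: 5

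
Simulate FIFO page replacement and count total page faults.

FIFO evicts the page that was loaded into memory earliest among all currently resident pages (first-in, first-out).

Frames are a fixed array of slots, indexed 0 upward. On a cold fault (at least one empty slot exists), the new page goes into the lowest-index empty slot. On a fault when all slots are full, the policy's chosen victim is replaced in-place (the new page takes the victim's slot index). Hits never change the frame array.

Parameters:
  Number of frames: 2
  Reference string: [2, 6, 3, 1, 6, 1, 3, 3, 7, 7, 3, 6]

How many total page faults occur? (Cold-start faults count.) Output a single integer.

Step 0: ref 2 → FAULT, frames=[2,-]
Step 1: ref 6 → FAULT, frames=[2,6]
Step 2: ref 3 → FAULT (evict 2), frames=[3,6]
Step 3: ref 1 → FAULT (evict 6), frames=[3,1]
Step 4: ref 6 → FAULT (evict 3), frames=[6,1]
Step 5: ref 1 → HIT, frames=[6,1]
Step 6: ref 3 → FAULT (evict 1), frames=[6,3]
Step 7: ref 3 → HIT, frames=[6,3]
Step 8: ref 7 → FAULT (evict 6), frames=[7,3]
Step 9: ref 7 → HIT, frames=[7,3]
Step 10: ref 3 → HIT, frames=[7,3]
Step 11: ref 6 → FAULT (evict 3), frames=[7,6]
Total faults: 8

Answer: 8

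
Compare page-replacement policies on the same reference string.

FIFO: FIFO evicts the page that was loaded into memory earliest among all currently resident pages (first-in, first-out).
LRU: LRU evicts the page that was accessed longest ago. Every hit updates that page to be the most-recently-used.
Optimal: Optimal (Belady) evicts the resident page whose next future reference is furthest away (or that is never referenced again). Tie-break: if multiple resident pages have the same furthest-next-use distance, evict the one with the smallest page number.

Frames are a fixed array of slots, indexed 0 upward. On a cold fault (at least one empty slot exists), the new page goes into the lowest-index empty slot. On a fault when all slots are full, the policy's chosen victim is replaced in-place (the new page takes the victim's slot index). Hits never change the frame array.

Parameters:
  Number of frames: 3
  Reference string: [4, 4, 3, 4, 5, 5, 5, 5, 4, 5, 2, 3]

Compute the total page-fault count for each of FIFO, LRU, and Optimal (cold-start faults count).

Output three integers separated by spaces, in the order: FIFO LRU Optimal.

--- FIFO ---
  step 0: ref 4 -> FAULT, frames=[4,-,-] (faults so far: 1)
  step 1: ref 4 -> HIT, frames=[4,-,-] (faults so far: 1)
  step 2: ref 3 -> FAULT, frames=[4,3,-] (faults so far: 2)
  step 3: ref 4 -> HIT, frames=[4,3,-] (faults so far: 2)
  step 4: ref 5 -> FAULT, frames=[4,3,5] (faults so far: 3)
  step 5: ref 5 -> HIT, frames=[4,3,5] (faults so far: 3)
  step 6: ref 5 -> HIT, frames=[4,3,5] (faults so far: 3)
  step 7: ref 5 -> HIT, frames=[4,3,5] (faults so far: 3)
  step 8: ref 4 -> HIT, frames=[4,3,5] (faults so far: 3)
  step 9: ref 5 -> HIT, frames=[4,3,5] (faults so far: 3)
  step 10: ref 2 -> FAULT, evict 4, frames=[2,3,5] (faults so far: 4)
  step 11: ref 3 -> HIT, frames=[2,3,5] (faults so far: 4)
  FIFO total faults: 4
--- LRU ---
  step 0: ref 4 -> FAULT, frames=[4,-,-] (faults so far: 1)
  step 1: ref 4 -> HIT, frames=[4,-,-] (faults so far: 1)
  step 2: ref 3 -> FAULT, frames=[4,3,-] (faults so far: 2)
  step 3: ref 4 -> HIT, frames=[4,3,-] (faults so far: 2)
  step 4: ref 5 -> FAULT, frames=[4,3,5] (faults so far: 3)
  step 5: ref 5 -> HIT, frames=[4,3,5] (faults so far: 3)
  step 6: ref 5 -> HIT, frames=[4,3,5] (faults so far: 3)
  step 7: ref 5 -> HIT, frames=[4,3,5] (faults so far: 3)
  step 8: ref 4 -> HIT, frames=[4,3,5] (faults so far: 3)
  step 9: ref 5 -> HIT, frames=[4,3,5] (faults so far: 3)
  step 10: ref 2 -> FAULT, evict 3, frames=[4,2,5] (faults so far: 4)
  step 11: ref 3 -> FAULT, evict 4, frames=[3,2,5] (faults so far: 5)
  LRU total faults: 5
--- Optimal ---
  step 0: ref 4 -> FAULT, frames=[4,-,-] (faults so far: 1)
  step 1: ref 4 -> HIT, frames=[4,-,-] (faults so far: 1)
  step 2: ref 3 -> FAULT, frames=[4,3,-] (faults so far: 2)
  step 3: ref 4 -> HIT, frames=[4,3,-] (faults so far: 2)
  step 4: ref 5 -> FAULT, frames=[4,3,5] (faults so far: 3)
  step 5: ref 5 -> HIT, frames=[4,3,5] (faults so far: 3)
  step 6: ref 5 -> HIT, frames=[4,3,5] (faults so far: 3)
  step 7: ref 5 -> HIT, frames=[4,3,5] (faults so far: 3)
  step 8: ref 4 -> HIT, frames=[4,3,5] (faults so far: 3)
  step 9: ref 5 -> HIT, frames=[4,3,5] (faults so far: 3)
  step 10: ref 2 -> FAULT, evict 4, frames=[2,3,5] (faults so far: 4)
  step 11: ref 3 -> HIT, frames=[2,3,5] (faults so far: 4)
  Optimal total faults: 4

Answer: 4 5 4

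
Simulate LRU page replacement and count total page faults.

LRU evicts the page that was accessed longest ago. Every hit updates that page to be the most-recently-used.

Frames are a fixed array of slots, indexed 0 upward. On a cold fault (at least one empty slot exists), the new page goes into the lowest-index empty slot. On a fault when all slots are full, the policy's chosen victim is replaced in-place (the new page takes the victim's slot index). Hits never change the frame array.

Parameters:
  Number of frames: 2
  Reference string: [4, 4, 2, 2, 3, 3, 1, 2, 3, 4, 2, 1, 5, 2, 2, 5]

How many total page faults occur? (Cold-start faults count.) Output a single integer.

Step 0: ref 4 → FAULT, frames=[4,-]
Step 1: ref 4 → HIT, frames=[4,-]
Step 2: ref 2 → FAULT, frames=[4,2]
Step 3: ref 2 → HIT, frames=[4,2]
Step 4: ref 3 → FAULT (evict 4), frames=[3,2]
Step 5: ref 3 → HIT, frames=[3,2]
Step 6: ref 1 → FAULT (evict 2), frames=[3,1]
Step 7: ref 2 → FAULT (evict 3), frames=[2,1]
Step 8: ref 3 → FAULT (evict 1), frames=[2,3]
Step 9: ref 4 → FAULT (evict 2), frames=[4,3]
Step 10: ref 2 → FAULT (evict 3), frames=[4,2]
Step 11: ref 1 → FAULT (evict 4), frames=[1,2]
Step 12: ref 5 → FAULT (evict 2), frames=[1,5]
Step 13: ref 2 → FAULT (evict 1), frames=[2,5]
Step 14: ref 2 → HIT, frames=[2,5]
Step 15: ref 5 → HIT, frames=[2,5]
Total faults: 11

Answer: 11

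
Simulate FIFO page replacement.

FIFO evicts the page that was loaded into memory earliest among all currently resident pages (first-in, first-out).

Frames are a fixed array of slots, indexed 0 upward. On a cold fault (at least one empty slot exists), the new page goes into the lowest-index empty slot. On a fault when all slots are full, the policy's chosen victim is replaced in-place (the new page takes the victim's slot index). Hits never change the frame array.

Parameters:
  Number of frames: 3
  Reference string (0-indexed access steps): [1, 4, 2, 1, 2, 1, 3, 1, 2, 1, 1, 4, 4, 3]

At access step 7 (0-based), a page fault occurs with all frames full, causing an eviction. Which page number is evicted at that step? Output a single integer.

Answer: 4

Derivation:
Step 0: ref 1 -> FAULT, frames=[1,-,-]
Step 1: ref 4 -> FAULT, frames=[1,4,-]
Step 2: ref 2 -> FAULT, frames=[1,4,2]
Step 3: ref 1 -> HIT, frames=[1,4,2]
Step 4: ref 2 -> HIT, frames=[1,4,2]
Step 5: ref 1 -> HIT, frames=[1,4,2]
Step 6: ref 3 -> FAULT, evict 1, frames=[3,4,2]
Step 7: ref 1 -> FAULT, evict 4, frames=[3,1,2]
At step 7: evicted page 4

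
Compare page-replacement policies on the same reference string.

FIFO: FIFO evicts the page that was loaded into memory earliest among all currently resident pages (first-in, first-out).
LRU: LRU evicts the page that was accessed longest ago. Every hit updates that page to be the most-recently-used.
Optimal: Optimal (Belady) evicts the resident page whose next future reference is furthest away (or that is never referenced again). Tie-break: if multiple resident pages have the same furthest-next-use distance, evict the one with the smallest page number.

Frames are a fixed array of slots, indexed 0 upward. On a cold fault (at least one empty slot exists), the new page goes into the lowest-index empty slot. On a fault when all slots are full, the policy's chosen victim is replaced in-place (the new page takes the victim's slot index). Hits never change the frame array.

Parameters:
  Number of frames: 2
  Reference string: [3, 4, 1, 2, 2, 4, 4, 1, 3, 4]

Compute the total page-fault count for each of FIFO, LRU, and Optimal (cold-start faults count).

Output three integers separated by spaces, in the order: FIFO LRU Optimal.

Answer: 8 8 6

Derivation:
--- FIFO ---
  step 0: ref 3 -> FAULT, frames=[3,-] (faults so far: 1)
  step 1: ref 4 -> FAULT, frames=[3,4] (faults so far: 2)
  step 2: ref 1 -> FAULT, evict 3, frames=[1,4] (faults so far: 3)
  step 3: ref 2 -> FAULT, evict 4, frames=[1,2] (faults so far: 4)
  step 4: ref 2 -> HIT, frames=[1,2] (faults so far: 4)
  step 5: ref 4 -> FAULT, evict 1, frames=[4,2] (faults so far: 5)
  step 6: ref 4 -> HIT, frames=[4,2] (faults so far: 5)
  step 7: ref 1 -> FAULT, evict 2, frames=[4,1] (faults so far: 6)
  step 8: ref 3 -> FAULT, evict 4, frames=[3,1] (faults so far: 7)
  step 9: ref 4 -> FAULT, evict 1, frames=[3,4] (faults so far: 8)
  FIFO total faults: 8
--- LRU ---
  step 0: ref 3 -> FAULT, frames=[3,-] (faults so far: 1)
  step 1: ref 4 -> FAULT, frames=[3,4] (faults so far: 2)
  step 2: ref 1 -> FAULT, evict 3, frames=[1,4] (faults so far: 3)
  step 3: ref 2 -> FAULT, evict 4, frames=[1,2] (faults so far: 4)
  step 4: ref 2 -> HIT, frames=[1,2] (faults so far: 4)
  step 5: ref 4 -> FAULT, evict 1, frames=[4,2] (faults so far: 5)
  step 6: ref 4 -> HIT, frames=[4,2] (faults so far: 5)
  step 7: ref 1 -> FAULT, evict 2, frames=[4,1] (faults so far: 6)
  step 8: ref 3 -> FAULT, evict 4, frames=[3,1] (faults so far: 7)
  step 9: ref 4 -> FAULT, evict 1, frames=[3,4] (faults so far: 8)
  LRU total faults: 8
--- Optimal ---
  step 0: ref 3 -> FAULT, frames=[3,-] (faults so far: 1)
  step 1: ref 4 -> FAULT, frames=[3,4] (faults so far: 2)
  step 2: ref 1 -> FAULT, evict 3, frames=[1,4] (faults so far: 3)
  step 3: ref 2 -> FAULT, evict 1, frames=[2,4] (faults so far: 4)
  step 4: ref 2 -> HIT, frames=[2,4] (faults so far: 4)
  step 5: ref 4 -> HIT, frames=[2,4] (faults so far: 4)
  step 6: ref 4 -> HIT, frames=[2,4] (faults so far: 4)
  step 7: ref 1 -> FAULT, evict 2, frames=[1,4] (faults so far: 5)
  step 8: ref 3 -> FAULT, evict 1, frames=[3,4] (faults so far: 6)
  step 9: ref 4 -> HIT, frames=[3,4] (faults so far: 6)
  Optimal total faults: 6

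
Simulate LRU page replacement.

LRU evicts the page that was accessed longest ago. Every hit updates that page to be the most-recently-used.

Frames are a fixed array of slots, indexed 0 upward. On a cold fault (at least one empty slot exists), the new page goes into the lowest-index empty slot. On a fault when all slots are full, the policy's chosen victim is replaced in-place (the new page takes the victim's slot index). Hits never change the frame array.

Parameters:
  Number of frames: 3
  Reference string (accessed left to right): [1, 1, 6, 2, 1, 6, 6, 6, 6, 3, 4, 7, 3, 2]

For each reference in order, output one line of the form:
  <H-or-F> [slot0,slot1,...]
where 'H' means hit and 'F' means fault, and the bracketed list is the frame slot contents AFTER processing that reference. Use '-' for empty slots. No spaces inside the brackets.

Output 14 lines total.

F [1,-,-]
H [1,-,-]
F [1,6,-]
F [1,6,2]
H [1,6,2]
H [1,6,2]
H [1,6,2]
H [1,6,2]
H [1,6,2]
F [1,6,3]
F [4,6,3]
F [4,7,3]
H [4,7,3]
F [2,7,3]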